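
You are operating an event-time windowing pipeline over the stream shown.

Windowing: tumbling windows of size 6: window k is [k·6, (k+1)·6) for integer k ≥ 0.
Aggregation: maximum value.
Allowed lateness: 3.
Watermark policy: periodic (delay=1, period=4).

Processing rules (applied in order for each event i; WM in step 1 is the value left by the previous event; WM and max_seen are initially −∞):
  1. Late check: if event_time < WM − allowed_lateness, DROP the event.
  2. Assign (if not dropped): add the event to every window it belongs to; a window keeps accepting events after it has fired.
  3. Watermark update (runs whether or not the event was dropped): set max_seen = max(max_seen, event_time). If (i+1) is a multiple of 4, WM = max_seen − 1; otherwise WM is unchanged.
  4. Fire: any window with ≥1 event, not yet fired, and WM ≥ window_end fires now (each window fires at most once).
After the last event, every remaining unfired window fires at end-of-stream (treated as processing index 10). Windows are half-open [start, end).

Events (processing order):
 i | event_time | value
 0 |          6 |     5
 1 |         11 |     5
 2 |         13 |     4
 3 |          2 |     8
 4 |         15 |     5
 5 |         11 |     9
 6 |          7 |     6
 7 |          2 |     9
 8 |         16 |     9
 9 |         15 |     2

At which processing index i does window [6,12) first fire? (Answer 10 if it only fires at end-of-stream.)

i=0 t=6 v=5: → [6,12); WM=−∞
i=1 t=11 v=5: → [6,12); WM=−∞
i=2 t=13 v=4: → [12,18); WM=−∞
i=3 t=2 v=8: → [0,6); WM=12; [0,6) fires=8 [6,12) fires=5
i=4 t=15 v=5: → [12,18); WM=12
i=5 t=11 v=9: → [6,12); WM=12
i=6 t=7 v=6: DROP (t<12-3); WM=12
i=7 t=2 v=9: DROP (t<12-3); WM=14
i=8 t=16 v=9: → [12,18); WM=14
i=9 t=15 v=2: → [12,18); WM=14

3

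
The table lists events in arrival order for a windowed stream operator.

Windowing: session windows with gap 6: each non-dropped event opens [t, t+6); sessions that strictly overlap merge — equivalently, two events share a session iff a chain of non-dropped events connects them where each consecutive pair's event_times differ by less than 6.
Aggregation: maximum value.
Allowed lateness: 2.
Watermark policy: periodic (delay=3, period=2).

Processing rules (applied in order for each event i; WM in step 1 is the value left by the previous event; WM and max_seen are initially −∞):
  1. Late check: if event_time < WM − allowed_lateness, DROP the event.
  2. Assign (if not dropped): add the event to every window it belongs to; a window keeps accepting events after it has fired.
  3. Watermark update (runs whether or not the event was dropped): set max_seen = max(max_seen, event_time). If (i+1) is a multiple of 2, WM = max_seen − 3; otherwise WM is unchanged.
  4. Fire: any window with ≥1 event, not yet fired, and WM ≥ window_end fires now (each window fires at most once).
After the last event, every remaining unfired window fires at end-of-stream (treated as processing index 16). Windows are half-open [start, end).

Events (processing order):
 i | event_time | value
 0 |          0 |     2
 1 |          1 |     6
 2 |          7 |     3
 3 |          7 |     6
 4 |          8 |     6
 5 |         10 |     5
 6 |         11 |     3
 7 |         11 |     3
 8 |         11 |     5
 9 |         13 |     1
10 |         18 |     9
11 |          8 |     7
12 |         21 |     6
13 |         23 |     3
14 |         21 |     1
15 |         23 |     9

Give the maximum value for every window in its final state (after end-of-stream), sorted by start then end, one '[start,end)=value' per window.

[0,7)=6 [7,29)=9

i=0 t=0 v=2: → [0,6); WM=−∞
i=1 t=1 v=6: → [0,7); WM=-2
i=2 t=7 v=3: → [7,13); WM=-2
i=3 t=7 v=6: → [7,13); WM=4
i=4 t=8 v=6: → [7,14); WM=4
i=5 t=10 v=5: → [7,16); WM=7
i=6 t=11 v=3: → [7,17); WM=7
i=7 t=11 v=3: → [7,17); WM=8
i=8 t=11 v=5: → [7,17); WM=8
i=9 t=13 v=1: → [7,19); WM=10
i=10 t=18 v=9: → [7,24); WM=10
i=11 t=8 v=7: → [7,24); WM=15
i=12 t=21 v=6: → [7,27); WM=15
i=13 t=23 v=3: → [7,29); WM=20
i=14 t=21 v=1: → [7,29); WM=20
i=15 t=23 v=9: → [7,29); WM=20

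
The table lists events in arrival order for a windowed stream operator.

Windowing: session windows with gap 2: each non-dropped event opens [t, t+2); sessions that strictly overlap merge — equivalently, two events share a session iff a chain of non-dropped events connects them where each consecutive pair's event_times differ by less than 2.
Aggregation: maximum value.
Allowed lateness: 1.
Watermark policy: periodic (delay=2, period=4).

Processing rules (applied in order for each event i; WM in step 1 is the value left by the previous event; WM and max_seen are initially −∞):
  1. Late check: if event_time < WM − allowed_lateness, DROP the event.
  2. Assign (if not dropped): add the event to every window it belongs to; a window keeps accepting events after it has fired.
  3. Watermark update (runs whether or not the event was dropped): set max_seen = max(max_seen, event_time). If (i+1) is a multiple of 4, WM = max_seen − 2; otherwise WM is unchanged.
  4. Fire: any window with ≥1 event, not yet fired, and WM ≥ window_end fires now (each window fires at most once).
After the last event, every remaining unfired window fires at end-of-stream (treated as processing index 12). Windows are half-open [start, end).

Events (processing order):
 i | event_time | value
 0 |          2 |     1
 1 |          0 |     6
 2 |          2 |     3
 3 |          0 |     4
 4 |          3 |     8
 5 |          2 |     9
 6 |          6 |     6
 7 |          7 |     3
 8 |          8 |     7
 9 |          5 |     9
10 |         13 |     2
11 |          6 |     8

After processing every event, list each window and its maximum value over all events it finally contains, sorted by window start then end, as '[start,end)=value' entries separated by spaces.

i=0 t=2 v=1: → [2,4); WM=−∞
i=1 t=0 v=6: → [0,2); WM=−∞
i=2 t=2 v=3: → [2,4); WM=−∞
i=3 t=0 v=4: → [0,2); WM=0
i=4 t=3 v=8: → [2,5); WM=0
i=5 t=2 v=9: → [2,5); WM=0
i=6 t=6 v=6: → [6,8); WM=0
i=7 t=7 v=3: → [6,9); WM=5
i=8 t=8 v=7: → [6,10); WM=5
i=9 t=5 v=9: → [5,10); WM=5
i=10 t=13 v=2: → [13,15); WM=5
i=11 t=6 v=8: → [5,10); WM=11

[0,2)=6 [2,5)=9 [5,10)=9 [13,15)=2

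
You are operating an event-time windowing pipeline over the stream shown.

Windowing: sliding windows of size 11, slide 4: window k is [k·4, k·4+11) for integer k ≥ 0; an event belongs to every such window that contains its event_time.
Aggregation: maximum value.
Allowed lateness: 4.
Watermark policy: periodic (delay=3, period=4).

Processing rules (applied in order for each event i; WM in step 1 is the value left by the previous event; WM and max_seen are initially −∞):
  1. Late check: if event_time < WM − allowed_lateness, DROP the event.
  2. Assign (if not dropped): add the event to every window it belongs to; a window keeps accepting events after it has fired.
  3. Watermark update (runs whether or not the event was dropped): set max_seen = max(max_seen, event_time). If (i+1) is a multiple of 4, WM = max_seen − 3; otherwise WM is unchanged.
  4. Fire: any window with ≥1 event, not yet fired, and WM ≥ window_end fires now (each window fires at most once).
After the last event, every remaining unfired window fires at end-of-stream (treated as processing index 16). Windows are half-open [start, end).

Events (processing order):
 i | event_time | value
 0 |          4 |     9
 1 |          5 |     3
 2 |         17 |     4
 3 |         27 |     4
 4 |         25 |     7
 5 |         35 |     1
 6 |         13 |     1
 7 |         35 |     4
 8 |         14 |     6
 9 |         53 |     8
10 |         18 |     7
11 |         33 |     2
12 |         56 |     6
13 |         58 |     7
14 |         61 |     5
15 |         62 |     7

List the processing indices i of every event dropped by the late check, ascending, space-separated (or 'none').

6 8 10

i=0 t=4 v=9: → [4,15),[0,11); WM=−∞
i=1 t=5 v=3: → [4,15),[0,11); WM=−∞
i=2 t=17 v=4: → [16,27),[12,23),[8,19); WM=−∞
i=3 t=27 v=4: → [24,35),[20,31); WM=24; [0,11) fires=9 [4,15) fires=9 [8,19) fires=4 [12,23) fires=4
i=4 t=25 v=7: → [24,35),[20,31),[16,27); WM=24
i=5 t=35 v=1: → [32,43),[28,39); WM=24
i=6 t=13 v=1: DROP (t<24-4); WM=24
i=7 t=35 v=4: → [32,43),[28,39); WM=32; [16,27) fires=7 [20,31) fires=7
i=8 t=14 v=6: DROP (t<32-4); WM=32
i=9 t=53 v=8: → [52,63),[48,59),[44,55); WM=32
i=10 t=18 v=7: DROP (t<32-4); WM=32
i=11 t=33 v=2: → [32,43),[28,39),[24,35); WM=50; [24,35) fires=7 [28,39) fires=4 [32,43) fires=4
i=12 t=56 v=6: → [56,67),[52,63),[48,59); WM=50
i=13 t=58 v=7: → [56,67),[52,63),[48,59); WM=50
i=14 t=61 v=5: → [60,71),[56,67),[52,63); WM=50
i=15 t=62 v=7: → [60,71),[56,67),[52,63); WM=59; [44,55) fires=8 [48,59) fires=8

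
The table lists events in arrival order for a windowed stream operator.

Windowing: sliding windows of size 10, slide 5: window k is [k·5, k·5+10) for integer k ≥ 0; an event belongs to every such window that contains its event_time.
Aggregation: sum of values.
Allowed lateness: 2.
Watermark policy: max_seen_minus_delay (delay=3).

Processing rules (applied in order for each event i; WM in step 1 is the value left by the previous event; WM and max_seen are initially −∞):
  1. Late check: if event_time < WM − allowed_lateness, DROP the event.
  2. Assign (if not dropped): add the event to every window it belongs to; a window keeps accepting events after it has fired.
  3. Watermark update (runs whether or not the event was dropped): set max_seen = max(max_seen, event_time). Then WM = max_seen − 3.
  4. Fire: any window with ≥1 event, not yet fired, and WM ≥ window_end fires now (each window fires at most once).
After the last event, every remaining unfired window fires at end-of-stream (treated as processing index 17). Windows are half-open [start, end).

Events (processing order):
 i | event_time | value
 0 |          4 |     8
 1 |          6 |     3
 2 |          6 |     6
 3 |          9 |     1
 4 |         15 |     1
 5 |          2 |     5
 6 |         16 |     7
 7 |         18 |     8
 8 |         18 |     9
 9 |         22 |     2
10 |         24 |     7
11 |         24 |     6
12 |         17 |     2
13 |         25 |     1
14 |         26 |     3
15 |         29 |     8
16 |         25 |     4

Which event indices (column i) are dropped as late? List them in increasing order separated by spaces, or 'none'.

i=0 t=4 v=8: → [0,10); WM=1
i=1 t=6 v=3: → [5,15),[0,10); WM=3
i=2 t=6 v=6: → [5,15),[0,10); WM=3
i=3 t=9 v=1: → [5,15),[0,10); WM=6
i=4 t=15 v=1: → [15,25),[10,20); WM=12; [0,10) fires=18
i=5 t=2 v=5: DROP (t<12-2); WM=12
i=6 t=16 v=7: → [15,25),[10,20); WM=13
i=7 t=18 v=8: → [15,25),[10,20); WM=15; [5,15) fires=10
i=8 t=18 v=9: → [15,25),[10,20); WM=15
i=9 t=22 v=2: → [20,30),[15,25); WM=19
i=10 t=24 v=7: → [20,30),[15,25); WM=21; [10,20) fires=25
i=11 t=24 v=6: → [20,30),[15,25); WM=21
i=12 t=17 v=2: DROP (t<21-2); WM=21
i=13 t=25 v=1: → [25,35),[20,30); WM=22
i=14 t=26 v=3: → [25,35),[20,30); WM=23
i=15 t=29 v=8: → [25,35),[20,30); WM=26; [15,25) fires=40
i=16 t=25 v=4: → [25,35),[20,30); WM=26

5 12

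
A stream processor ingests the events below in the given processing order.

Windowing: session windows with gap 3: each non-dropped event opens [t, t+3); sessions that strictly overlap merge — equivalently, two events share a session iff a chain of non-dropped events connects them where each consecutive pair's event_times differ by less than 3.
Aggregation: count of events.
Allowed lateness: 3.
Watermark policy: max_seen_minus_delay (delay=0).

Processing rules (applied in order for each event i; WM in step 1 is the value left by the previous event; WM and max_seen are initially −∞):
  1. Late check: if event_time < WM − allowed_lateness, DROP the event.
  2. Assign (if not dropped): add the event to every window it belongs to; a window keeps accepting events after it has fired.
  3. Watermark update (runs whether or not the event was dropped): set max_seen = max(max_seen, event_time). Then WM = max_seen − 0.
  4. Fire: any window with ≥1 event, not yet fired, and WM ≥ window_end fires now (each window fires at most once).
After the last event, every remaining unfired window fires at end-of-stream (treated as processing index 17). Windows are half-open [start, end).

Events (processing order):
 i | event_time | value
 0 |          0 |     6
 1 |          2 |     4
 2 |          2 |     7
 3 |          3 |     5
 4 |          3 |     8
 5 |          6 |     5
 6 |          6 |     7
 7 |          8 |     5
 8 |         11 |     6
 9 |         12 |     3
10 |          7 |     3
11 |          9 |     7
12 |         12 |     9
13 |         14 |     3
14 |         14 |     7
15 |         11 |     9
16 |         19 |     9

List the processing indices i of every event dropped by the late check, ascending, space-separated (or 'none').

i=0 t=0 v=6: → [0,3); WM=0
i=1 t=2 v=4: → [0,5); WM=2
i=2 t=2 v=7: → [0,5); WM=2
i=3 t=3 v=5: → [0,6); WM=3
i=4 t=3 v=8: → [0,6); WM=3
i=5 t=6 v=5: → [6,9); WM=6
i=6 t=6 v=7: → [6,9); WM=6
i=7 t=8 v=5: → [6,11); WM=8
i=8 t=11 v=6: → [11,14); WM=11
i=9 t=12 v=3: → [11,15); WM=12
i=10 t=7 v=3: DROP (t<12-3); WM=12
i=11 t=9 v=7: → [6,15); WM=12
i=12 t=12 v=9: → [6,15); WM=12
i=13 t=14 v=3: → [6,17); WM=14
i=14 t=14 v=7: → [6,17); WM=14
i=15 t=11 v=9: → [6,17); WM=14
i=16 t=19 v=9: → [19,22); WM=19

10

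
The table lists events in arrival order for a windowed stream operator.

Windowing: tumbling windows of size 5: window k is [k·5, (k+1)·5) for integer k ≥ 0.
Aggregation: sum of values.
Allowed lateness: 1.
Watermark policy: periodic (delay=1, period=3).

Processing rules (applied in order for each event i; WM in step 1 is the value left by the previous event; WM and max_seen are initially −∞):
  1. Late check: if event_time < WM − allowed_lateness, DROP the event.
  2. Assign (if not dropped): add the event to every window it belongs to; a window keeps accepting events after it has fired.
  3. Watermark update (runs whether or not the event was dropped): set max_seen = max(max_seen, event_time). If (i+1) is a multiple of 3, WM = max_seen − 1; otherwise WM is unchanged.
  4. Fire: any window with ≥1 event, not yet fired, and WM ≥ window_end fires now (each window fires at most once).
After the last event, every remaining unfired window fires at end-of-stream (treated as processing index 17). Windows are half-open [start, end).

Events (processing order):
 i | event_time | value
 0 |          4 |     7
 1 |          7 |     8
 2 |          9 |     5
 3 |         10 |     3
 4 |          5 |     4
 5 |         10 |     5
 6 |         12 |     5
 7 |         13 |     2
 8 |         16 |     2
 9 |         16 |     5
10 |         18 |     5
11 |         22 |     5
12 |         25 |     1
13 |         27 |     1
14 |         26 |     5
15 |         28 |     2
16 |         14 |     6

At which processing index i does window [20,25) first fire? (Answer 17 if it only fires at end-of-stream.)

14

i=0 t=4 v=7: → [0,5); WM=−∞
i=1 t=7 v=8: → [5,10); WM=−∞
i=2 t=9 v=5: → [5,10); WM=8; [0,5) fires=7
i=3 t=10 v=3: → [10,15); WM=8
i=4 t=5 v=4: DROP (t<8-1); WM=8
i=5 t=10 v=5: → [10,15); WM=9
i=6 t=12 v=5: → [10,15); WM=9
i=7 t=13 v=2: → [10,15); WM=9
i=8 t=16 v=2: → [15,20); WM=15; [5,10) fires=13 [10,15) fires=15
i=9 t=16 v=5: → [15,20); WM=15
i=10 t=18 v=5: → [15,20); WM=15
i=11 t=22 v=5: → [20,25); WM=21; [15,20) fires=12
i=12 t=25 v=1: → [25,30); WM=21
i=13 t=27 v=1: → [25,30); WM=21
i=14 t=26 v=5: → [25,30); WM=26; [20,25) fires=5
i=15 t=28 v=2: → [25,30); WM=26
i=16 t=14 v=6: DROP (t<26-1); WM=26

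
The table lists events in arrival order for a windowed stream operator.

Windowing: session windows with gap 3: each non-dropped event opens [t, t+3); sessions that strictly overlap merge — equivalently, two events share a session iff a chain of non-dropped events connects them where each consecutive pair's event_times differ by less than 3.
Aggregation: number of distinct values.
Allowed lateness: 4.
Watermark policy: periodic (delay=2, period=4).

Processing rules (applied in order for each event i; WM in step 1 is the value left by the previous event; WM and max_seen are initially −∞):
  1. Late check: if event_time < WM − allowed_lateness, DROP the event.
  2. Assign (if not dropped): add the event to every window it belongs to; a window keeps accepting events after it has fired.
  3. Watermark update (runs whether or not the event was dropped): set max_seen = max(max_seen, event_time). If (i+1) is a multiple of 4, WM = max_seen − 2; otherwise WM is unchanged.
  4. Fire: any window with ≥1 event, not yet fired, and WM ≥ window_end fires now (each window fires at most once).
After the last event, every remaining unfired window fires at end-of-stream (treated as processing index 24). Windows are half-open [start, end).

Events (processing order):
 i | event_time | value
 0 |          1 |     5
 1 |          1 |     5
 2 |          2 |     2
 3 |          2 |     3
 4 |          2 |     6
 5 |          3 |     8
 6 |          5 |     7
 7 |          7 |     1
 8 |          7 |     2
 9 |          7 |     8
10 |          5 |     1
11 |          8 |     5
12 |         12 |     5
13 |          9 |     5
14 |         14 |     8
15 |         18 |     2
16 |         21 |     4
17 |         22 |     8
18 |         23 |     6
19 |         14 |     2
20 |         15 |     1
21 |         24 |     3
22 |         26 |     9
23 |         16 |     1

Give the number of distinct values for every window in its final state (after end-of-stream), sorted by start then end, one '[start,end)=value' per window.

i=0 t=1 v=5: → [1,4); WM=−∞
i=1 t=1 v=5: → [1,4); WM=−∞
i=2 t=2 v=2: → [1,5); WM=−∞
i=3 t=2 v=3: → [1,5); WM=0
i=4 t=2 v=6: → [1,5); WM=0
i=5 t=3 v=8: → [1,6); WM=0
i=6 t=5 v=7: → [1,8); WM=0
i=7 t=7 v=1: → [1,10); WM=5
i=8 t=7 v=2: → [1,10); WM=5
i=9 t=7 v=8: → [1,10); WM=5
i=10 t=5 v=1: → [1,10); WM=5
i=11 t=8 v=5: → [1,11); WM=6
i=12 t=12 v=5: → [12,15); WM=6
i=13 t=9 v=5: → [1,12); WM=6
i=14 t=14 v=8: → [12,17); WM=6
i=15 t=18 v=2: → [18,21); WM=16
i=16 t=21 v=4: → [21,24); WM=16
i=17 t=22 v=8: → [21,25); WM=16
i=18 t=23 v=6: → [21,26); WM=16
i=19 t=14 v=2: → [12,17); WM=21
i=20 t=15 v=1: DROP (t<21-4); WM=21
i=21 t=24 v=3: → [21,27); WM=21
i=22 t=26 v=9: → [21,29); WM=21
i=23 t=16 v=1: DROP (t<21-4); WM=24

[1,12)=7 [12,17)=3 [18,21)=1 [21,29)=5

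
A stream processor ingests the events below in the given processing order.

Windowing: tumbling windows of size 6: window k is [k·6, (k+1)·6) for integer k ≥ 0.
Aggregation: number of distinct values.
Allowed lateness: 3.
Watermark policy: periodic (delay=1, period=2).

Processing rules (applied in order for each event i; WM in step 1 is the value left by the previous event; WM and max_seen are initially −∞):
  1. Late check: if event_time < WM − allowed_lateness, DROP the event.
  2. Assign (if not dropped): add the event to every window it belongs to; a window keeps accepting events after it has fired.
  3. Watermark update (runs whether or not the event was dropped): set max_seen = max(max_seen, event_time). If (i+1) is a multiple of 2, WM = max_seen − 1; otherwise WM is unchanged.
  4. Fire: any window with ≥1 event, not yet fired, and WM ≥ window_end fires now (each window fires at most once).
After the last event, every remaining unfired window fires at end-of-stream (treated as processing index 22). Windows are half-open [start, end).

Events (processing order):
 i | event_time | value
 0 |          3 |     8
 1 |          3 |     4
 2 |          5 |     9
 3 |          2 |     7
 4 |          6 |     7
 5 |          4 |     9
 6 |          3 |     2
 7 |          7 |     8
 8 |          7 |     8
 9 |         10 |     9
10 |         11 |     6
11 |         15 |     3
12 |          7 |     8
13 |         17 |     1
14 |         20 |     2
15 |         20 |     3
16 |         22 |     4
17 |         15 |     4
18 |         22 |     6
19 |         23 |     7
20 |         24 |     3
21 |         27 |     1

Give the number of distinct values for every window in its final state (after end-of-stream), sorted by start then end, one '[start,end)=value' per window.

[0,6)=5 [6,12)=4 [12,18)=2 [18,24)=5 [24,30)=2

i=0 t=3 v=8: → [0,6); WM=−∞
i=1 t=3 v=4: → [0,6); WM=2
i=2 t=5 v=9: → [0,6); WM=2
i=3 t=2 v=7: → [0,6); WM=4
i=4 t=6 v=7: → [6,12); WM=4
i=5 t=4 v=9: → [0,6); WM=5
i=6 t=3 v=2: → [0,6); WM=5
i=7 t=7 v=8: → [6,12); WM=6; [0,6) fires=5
i=8 t=7 v=8: → [6,12); WM=6
i=9 t=10 v=9: → [6,12); WM=9
i=10 t=11 v=6: → [6,12); WM=9
i=11 t=15 v=3: → [12,18); WM=14; [6,12) fires=4
i=12 t=7 v=8: DROP (t<14-3); WM=14
i=13 t=17 v=1: → [12,18); WM=16
i=14 t=20 v=2: → [18,24); WM=16
i=15 t=20 v=3: → [18,24); WM=19; [12,18) fires=2
i=16 t=22 v=4: → [18,24); WM=19
i=17 t=15 v=4: DROP (t<19-3); WM=21
i=18 t=22 v=6: → [18,24); WM=21
i=19 t=23 v=7: → [18,24); WM=22
i=20 t=24 v=3: → [24,30); WM=22
i=21 t=27 v=1: → [24,30); WM=26; [18,24) fires=5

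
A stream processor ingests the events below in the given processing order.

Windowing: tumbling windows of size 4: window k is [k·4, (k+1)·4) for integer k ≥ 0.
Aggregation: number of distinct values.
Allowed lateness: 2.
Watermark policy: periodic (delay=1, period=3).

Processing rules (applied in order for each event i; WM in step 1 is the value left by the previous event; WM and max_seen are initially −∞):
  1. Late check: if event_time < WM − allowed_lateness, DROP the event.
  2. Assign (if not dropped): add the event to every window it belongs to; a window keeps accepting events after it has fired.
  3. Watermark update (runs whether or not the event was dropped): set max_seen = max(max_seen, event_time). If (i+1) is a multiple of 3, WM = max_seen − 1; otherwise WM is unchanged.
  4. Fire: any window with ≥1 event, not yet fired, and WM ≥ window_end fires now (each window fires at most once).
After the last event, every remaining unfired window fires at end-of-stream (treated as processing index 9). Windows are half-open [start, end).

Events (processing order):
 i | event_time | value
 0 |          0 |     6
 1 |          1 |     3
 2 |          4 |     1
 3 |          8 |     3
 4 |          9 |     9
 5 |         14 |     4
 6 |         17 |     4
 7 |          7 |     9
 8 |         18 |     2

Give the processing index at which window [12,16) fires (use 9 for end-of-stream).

8

i=0 t=0 v=6: → [0,4); WM=−∞
i=1 t=1 v=3: → [0,4); WM=−∞
i=2 t=4 v=1: → [4,8); WM=3
i=3 t=8 v=3: → [8,12); WM=3
i=4 t=9 v=9: → [8,12); WM=3
i=5 t=14 v=4: → [12,16); WM=13; [0,4) fires=2 [4,8) fires=1 [8,12) fires=2
i=6 t=17 v=4: → [16,20); WM=13
i=7 t=7 v=9: DROP (t<13-2); WM=13
i=8 t=18 v=2: → [16,20); WM=17; [12,16) fires=1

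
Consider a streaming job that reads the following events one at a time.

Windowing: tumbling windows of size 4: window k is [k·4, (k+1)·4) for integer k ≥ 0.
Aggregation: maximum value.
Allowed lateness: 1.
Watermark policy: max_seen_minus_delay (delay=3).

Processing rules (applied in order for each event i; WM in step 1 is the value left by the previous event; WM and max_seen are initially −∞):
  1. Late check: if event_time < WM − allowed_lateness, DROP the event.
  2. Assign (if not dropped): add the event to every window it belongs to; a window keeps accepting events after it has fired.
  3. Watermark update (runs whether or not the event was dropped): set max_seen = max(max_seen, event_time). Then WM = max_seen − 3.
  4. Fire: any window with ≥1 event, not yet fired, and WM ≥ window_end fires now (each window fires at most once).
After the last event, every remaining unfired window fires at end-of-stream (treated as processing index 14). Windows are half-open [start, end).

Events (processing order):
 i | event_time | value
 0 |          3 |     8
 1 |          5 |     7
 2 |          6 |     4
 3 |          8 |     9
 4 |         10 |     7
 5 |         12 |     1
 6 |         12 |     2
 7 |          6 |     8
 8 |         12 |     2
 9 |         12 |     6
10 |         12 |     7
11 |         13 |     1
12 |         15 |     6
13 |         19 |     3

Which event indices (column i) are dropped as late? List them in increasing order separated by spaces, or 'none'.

7

i=0 t=3 v=8: → [0,4); WM=0
i=1 t=5 v=7: → [4,8); WM=2
i=2 t=6 v=4: → [4,8); WM=3
i=3 t=8 v=9: → [8,12); WM=5; [0,4) fires=8
i=4 t=10 v=7: → [8,12); WM=7
i=5 t=12 v=1: → [12,16); WM=9; [4,8) fires=7
i=6 t=12 v=2: → [12,16); WM=9
i=7 t=6 v=8: DROP (t<9-1); WM=9
i=8 t=12 v=2: → [12,16); WM=9
i=9 t=12 v=6: → [12,16); WM=9
i=10 t=12 v=7: → [12,16); WM=9
i=11 t=13 v=1: → [12,16); WM=10
i=12 t=15 v=6: → [12,16); WM=12; [8,12) fires=9
i=13 t=19 v=3: → [16,20); WM=16; [12,16) fires=7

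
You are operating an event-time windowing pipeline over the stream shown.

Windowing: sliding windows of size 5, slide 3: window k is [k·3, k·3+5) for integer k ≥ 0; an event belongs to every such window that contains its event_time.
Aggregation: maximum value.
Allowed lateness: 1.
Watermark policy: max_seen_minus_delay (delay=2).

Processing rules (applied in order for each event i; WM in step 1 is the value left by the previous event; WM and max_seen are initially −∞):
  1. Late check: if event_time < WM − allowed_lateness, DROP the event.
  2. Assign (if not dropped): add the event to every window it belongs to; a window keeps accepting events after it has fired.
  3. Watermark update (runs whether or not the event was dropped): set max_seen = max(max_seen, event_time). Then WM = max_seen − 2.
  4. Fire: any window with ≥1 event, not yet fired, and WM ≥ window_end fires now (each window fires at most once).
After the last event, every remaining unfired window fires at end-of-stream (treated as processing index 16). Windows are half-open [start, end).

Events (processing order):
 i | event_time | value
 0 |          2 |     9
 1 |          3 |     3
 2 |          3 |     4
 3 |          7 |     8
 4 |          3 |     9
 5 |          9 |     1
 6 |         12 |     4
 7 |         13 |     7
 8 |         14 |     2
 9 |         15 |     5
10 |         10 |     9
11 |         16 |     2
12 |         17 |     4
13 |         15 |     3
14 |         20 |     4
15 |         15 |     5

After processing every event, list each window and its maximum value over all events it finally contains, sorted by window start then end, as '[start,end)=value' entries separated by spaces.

[0,5)=9 [3,8)=8 [6,11)=8 [9,14)=7 [12,17)=7 [15,20)=5 [18,23)=4

i=0 t=2 v=9: → [0,5); WM=0
i=1 t=3 v=3: → [3,8),[0,5); WM=1
i=2 t=3 v=4: → [3,8),[0,5); WM=1
i=3 t=7 v=8: → [6,11),[3,8); WM=5; [0,5) fires=9
i=4 t=3 v=9: DROP (t<5-1); WM=5
i=5 t=9 v=1: → [9,14),[6,11); WM=7
i=6 t=12 v=4: → [12,17),[9,14); WM=10; [3,8) fires=8
i=7 t=13 v=7: → [12,17),[9,14); WM=11; [6,11) fires=8
i=8 t=14 v=2: → [12,17); WM=12
i=9 t=15 v=5: → [15,20),[12,17); WM=13
i=10 t=10 v=9: DROP (t<13-1); WM=13
i=11 t=16 v=2: → [15,20),[12,17); WM=14; [9,14) fires=7
i=12 t=17 v=4: → [15,20); WM=15
i=13 t=15 v=3: → [15,20),[12,17); WM=15
i=14 t=20 v=4: → [18,23); WM=18; [12,17) fires=7
i=15 t=15 v=5: DROP (t<18-1); WM=18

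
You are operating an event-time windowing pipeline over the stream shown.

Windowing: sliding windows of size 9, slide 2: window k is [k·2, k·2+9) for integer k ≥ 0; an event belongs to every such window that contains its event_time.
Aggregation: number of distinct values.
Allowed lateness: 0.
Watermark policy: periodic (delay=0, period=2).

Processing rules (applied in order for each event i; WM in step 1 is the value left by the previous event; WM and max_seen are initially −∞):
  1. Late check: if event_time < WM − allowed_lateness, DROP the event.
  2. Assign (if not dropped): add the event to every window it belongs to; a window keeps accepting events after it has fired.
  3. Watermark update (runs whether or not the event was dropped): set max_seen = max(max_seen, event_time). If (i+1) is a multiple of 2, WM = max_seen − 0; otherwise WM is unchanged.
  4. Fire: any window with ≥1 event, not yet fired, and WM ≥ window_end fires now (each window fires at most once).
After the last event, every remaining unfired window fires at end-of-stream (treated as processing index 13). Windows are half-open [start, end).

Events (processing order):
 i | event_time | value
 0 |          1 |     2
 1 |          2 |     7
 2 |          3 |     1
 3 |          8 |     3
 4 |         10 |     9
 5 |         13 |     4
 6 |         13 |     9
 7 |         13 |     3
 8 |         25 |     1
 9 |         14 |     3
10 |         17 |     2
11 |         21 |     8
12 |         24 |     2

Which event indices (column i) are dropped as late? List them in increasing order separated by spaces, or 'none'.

i=0 t=1 v=2: → [0,9); WM=−∞
i=1 t=2 v=7: → [2,11),[0,9); WM=2
i=2 t=3 v=1: → [2,11),[0,9); WM=2
i=3 t=8 v=3: → [8,17),[6,15),[4,13),[2,11),[0,9); WM=8
i=4 t=10 v=9: → [10,19),[8,17),[6,15),[4,13),[2,11); WM=8
i=5 t=13 v=4: → [12,21),[10,19),[8,17),[6,15); WM=13; [0,9) fires=4 [2,11) fires=4 [4,13) fires=2
i=6 t=13 v=9: → [12,21),[10,19),[8,17),[6,15); WM=13
i=7 t=13 v=3: → [12,21),[10,19),[8,17),[6,15); WM=13
i=8 t=25 v=1: → [24,33),[22,31),[20,29),[18,27); WM=13
i=9 t=14 v=3: → [14,23),[12,21),[10,19),[8,17),[6,15); WM=25; [6,15) fires=3 [8,17) fires=3 [10,19) fires=3 [12,21) fires=3 [14,23) fires=1
i=10 t=17 v=2: DROP (t<25-0); WM=25
i=11 t=21 v=8: DROP (t<25-0); WM=25
i=12 t=24 v=2: DROP (t<25-0); WM=25

10 11 12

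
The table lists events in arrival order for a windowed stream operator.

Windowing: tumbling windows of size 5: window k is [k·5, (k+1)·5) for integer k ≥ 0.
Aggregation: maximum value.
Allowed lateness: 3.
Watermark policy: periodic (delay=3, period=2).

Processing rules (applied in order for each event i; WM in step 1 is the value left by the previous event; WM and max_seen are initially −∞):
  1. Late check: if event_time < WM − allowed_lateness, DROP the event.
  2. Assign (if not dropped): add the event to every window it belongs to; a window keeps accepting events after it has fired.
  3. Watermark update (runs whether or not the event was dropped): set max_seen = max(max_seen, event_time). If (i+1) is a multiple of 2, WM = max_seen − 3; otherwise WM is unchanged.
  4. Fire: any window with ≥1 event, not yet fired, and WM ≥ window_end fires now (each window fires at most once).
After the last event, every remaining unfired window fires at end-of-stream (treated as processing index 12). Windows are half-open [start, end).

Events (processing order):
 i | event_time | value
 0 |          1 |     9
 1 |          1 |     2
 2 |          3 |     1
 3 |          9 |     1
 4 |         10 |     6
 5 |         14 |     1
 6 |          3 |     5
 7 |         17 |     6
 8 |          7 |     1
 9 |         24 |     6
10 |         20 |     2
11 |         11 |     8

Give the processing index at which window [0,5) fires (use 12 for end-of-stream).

i=0 t=1 v=9: → [0,5); WM=−∞
i=1 t=1 v=2: → [0,5); WM=-2
i=2 t=3 v=1: → [0,5); WM=-2
i=3 t=9 v=1: → [5,10); WM=6; [0,5) fires=9
i=4 t=10 v=6: → [10,15); WM=6
i=5 t=14 v=1: → [10,15); WM=11; [5,10) fires=1
i=6 t=3 v=5: DROP (t<11-3); WM=11
i=7 t=17 v=6: → [15,20); WM=14
i=8 t=7 v=1: DROP (t<14-3); WM=14
i=9 t=24 v=6: → [20,25); WM=21; [10,15) fires=6 [15,20) fires=6
i=10 t=20 v=2: → [20,25); WM=21
i=11 t=11 v=8: DROP (t<21-3); WM=21

3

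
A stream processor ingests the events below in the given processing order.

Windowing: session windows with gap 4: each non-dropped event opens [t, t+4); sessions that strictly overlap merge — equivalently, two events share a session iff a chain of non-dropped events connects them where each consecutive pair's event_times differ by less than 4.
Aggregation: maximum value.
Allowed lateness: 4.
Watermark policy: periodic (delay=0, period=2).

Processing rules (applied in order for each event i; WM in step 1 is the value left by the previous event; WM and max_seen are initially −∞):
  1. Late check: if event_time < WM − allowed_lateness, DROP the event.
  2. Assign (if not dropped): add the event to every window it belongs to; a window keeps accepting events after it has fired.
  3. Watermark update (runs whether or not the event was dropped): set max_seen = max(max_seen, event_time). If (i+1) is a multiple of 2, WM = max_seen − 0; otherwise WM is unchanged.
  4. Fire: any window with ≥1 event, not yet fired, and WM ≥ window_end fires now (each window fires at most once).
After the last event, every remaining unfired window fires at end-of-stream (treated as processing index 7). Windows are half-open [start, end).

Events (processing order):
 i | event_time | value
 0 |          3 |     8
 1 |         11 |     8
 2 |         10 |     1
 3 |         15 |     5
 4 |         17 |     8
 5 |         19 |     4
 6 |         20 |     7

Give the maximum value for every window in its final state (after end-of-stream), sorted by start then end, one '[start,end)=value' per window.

i=0 t=3 v=8: → [3,7); WM=−∞
i=1 t=11 v=8: → [11,15); WM=11
i=2 t=10 v=1: → [10,15); WM=11
i=3 t=15 v=5: → [15,19); WM=15
i=4 t=17 v=8: → [15,21); WM=15
i=5 t=19 v=4: → [15,23); WM=19
i=6 t=20 v=7: → [15,24); WM=19

[3,7)=8 [10,15)=8 [15,24)=8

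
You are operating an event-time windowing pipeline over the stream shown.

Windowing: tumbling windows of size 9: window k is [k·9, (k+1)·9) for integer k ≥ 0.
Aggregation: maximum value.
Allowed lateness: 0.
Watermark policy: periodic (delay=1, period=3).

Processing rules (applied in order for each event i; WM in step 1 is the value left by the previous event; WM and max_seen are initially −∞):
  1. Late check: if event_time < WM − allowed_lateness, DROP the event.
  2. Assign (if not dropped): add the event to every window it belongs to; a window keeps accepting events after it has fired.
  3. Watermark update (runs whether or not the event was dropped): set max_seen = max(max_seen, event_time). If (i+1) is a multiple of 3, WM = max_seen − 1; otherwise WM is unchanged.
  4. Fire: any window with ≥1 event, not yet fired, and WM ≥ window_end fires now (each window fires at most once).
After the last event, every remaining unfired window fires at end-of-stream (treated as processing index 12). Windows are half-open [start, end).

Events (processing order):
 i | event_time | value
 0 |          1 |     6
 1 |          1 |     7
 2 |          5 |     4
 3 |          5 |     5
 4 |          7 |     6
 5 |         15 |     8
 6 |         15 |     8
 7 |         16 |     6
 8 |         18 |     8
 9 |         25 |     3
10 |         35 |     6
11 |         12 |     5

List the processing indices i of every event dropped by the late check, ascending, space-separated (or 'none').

11

i=0 t=1 v=6: → [0,9); WM=−∞
i=1 t=1 v=7: → [0,9); WM=−∞
i=2 t=5 v=4: → [0,9); WM=4
i=3 t=5 v=5: → [0,9); WM=4
i=4 t=7 v=6: → [0,9); WM=4
i=5 t=15 v=8: → [9,18); WM=14; [0,9) fires=7
i=6 t=15 v=8: → [9,18); WM=14
i=7 t=16 v=6: → [9,18); WM=14
i=8 t=18 v=8: → [18,27); WM=17
i=9 t=25 v=3: → [18,27); WM=17
i=10 t=35 v=6: → [27,36); WM=17
i=11 t=12 v=5: DROP (t<17-0); WM=34; [9,18) fires=8 [18,27) fires=8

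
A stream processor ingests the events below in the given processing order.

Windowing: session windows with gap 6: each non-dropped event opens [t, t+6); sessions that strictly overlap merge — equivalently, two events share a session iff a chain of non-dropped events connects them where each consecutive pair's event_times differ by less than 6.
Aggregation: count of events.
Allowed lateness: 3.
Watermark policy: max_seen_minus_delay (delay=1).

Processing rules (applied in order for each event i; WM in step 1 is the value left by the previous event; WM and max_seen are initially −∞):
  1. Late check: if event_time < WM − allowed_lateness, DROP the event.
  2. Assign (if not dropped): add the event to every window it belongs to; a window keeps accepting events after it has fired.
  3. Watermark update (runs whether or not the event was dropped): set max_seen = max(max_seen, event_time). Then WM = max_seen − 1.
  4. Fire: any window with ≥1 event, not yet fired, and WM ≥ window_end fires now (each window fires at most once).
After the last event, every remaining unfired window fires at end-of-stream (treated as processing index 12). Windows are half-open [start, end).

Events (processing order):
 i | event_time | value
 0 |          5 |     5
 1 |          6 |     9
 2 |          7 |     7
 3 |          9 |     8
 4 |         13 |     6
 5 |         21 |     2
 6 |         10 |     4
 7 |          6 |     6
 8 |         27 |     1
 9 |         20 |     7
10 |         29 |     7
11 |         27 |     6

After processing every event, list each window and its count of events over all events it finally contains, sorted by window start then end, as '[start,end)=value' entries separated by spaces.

[5,19)=5 [21,27)=1 [27,35)=3

i=0 t=5 v=5: → [5,11); WM=4
i=1 t=6 v=9: → [5,12); WM=5
i=2 t=7 v=7: → [5,13); WM=6
i=3 t=9 v=8: → [5,15); WM=8
i=4 t=13 v=6: → [5,19); WM=12
i=5 t=21 v=2: → [21,27); WM=20
i=6 t=10 v=4: DROP (t<20-3); WM=20
i=7 t=6 v=6: DROP (t<20-3); WM=20
i=8 t=27 v=1: → [27,33); WM=26
i=9 t=20 v=7: DROP (t<26-3); WM=26
i=10 t=29 v=7: → [27,35); WM=28
i=11 t=27 v=6: → [27,35); WM=28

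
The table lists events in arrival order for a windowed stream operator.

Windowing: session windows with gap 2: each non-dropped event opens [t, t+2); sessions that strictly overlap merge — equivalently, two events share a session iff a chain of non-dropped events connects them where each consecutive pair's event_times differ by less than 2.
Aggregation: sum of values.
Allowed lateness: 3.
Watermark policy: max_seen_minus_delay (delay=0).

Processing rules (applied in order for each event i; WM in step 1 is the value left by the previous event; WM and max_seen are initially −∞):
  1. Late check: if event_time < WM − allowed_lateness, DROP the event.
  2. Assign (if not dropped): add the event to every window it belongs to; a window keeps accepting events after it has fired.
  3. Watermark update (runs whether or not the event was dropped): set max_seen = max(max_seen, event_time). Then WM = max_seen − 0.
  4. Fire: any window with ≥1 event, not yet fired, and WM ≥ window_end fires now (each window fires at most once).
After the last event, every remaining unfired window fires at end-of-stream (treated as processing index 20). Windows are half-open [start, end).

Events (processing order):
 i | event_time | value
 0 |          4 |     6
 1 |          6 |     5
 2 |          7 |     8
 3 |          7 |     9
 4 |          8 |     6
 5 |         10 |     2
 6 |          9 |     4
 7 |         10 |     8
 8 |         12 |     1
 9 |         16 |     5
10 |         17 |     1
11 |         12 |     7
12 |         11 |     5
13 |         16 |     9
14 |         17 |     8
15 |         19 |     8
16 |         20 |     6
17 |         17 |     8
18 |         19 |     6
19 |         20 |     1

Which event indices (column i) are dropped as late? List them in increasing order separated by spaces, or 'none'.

11 12

i=0 t=4 v=6: → [4,6); WM=4
i=1 t=6 v=5: → [6,8); WM=6
i=2 t=7 v=8: → [6,9); WM=7
i=3 t=7 v=9: → [6,9); WM=7
i=4 t=8 v=6: → [6,10); WM=8
i=5 t=10 v=2: → [10,12); WM=10
i=6 t=9 v=4: → [6,12); WM=10
i=7 t=10 v=8: → [6,12); WM=10
i=8 t=12 v=1: → [12,14); WM=12
i=9 t=16 v=5: → [16,18); WM=16
i=10 t=17 v=1: → [16,19); WM=17
i=11 t=12 v=7: DROP (t<17-3); WM=17
i=12 t=11 v=5: DROP (t<17-3); WM=17
i=13 t=16 v=9: → [16,19); WM=17
i=14 t=17 v=8: → [16,19); WM=17
i=15 t=19 v=8: → [19,21); WM=19
i=16 t=20 v=6: → [19,22); WM=20
i=17 t=17 v=8: → [16,19); WM=20
i=18 t=19 v=6: → [19,22); WM=20
i=19 t=20 v=1: → [19,22); WM=20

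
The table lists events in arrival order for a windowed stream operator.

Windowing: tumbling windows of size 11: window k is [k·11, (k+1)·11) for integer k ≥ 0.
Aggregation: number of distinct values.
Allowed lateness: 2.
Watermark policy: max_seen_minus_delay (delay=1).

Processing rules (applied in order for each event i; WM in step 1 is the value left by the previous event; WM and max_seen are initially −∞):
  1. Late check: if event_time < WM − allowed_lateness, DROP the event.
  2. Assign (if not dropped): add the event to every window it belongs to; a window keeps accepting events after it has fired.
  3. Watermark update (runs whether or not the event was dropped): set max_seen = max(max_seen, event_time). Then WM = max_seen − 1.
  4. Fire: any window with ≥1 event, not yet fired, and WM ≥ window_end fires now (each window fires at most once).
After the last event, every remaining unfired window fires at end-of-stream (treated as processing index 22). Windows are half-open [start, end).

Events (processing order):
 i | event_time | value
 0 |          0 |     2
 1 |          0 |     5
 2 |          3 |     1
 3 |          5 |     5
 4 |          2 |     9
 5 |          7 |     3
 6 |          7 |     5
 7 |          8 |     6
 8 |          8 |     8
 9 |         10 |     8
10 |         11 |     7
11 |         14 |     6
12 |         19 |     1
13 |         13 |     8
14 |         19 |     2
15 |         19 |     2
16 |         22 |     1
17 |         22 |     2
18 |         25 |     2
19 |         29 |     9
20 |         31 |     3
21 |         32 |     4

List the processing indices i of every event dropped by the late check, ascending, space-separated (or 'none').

i=0 t=0 v=2: → [0,11); WM=-1
i=1 t=0 v=5: → [0,11); WM=-1
i=2 t=3 v=1: → [0,11); WM=2
i=3 t=5 v=5: → [0,11); WM=4
i=4 t=2 v=9: → [0,11); WM=4
i=5 t=7 v=3: → [0,11); WM=6
i=6 t=7 v=5: → [0,11); WM=6
i=7 t=8 v=6: → [0,11); WM=7
i=8 t=8 v=8: → [0,11); WM=7
i=9 t=10 v=8: → [0,11); WM=9
i=10 t=11 v=7: → [11,22); WM=10
i=11 t=14 v=6: → [11,22); WM=13; [0,11) fires=7
i=12 t=19 v=1: → [11,22); WM=18
i=13 t=13 v=8: DROP (t<18-2); WM=18
i=14 t=19 v=2: → [11,22); WM=18
i=15 t=19 v=2: → [11,22); WM=18
i=16 t=22 v=1: → [22,33); WM=21
i=17 t=22 v=2: → [22,33); WM=21
i=18 t=25 v=2: → [22,33); WM=24; [11,22) fires=4
i=19 t=29 v=9: → [22,33); WM=28
i=20 t=31 v=3: → [22,33); WM=30
i=21 t=32 v=4: → [22,33); WM=31

13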